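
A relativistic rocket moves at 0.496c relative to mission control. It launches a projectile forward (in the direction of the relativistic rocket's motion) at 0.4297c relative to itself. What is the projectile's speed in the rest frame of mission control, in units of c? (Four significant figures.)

In units of c, u = (u' + v)/(1 + u'v) with u' = 0.4297 and v = 0.496.
Numerator: 0.4297 + 0.496 = 0.9257. Denominator: 1 + (0.4297)(0.496) = 1.2131312.
u = 0.9257/1.2131312 = 0.76307, so the speed is 0.7631c.

0.7631c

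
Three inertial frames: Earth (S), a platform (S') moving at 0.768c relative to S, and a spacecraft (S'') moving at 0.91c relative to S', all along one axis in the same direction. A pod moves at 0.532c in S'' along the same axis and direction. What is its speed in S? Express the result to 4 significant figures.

First combine the pod and spacecraft (S''→S'): u₁ = (0.532 + 0.91)/(1 + 0.532×0.91) = 1.442/1.48412 = 0.97162.
Then combine with the platform (S'→S): u = (0.97162 + 0.768)/(1 + 0.97162×0.768) = 1.73962/1.74620416 = 0.99623.

0.9962c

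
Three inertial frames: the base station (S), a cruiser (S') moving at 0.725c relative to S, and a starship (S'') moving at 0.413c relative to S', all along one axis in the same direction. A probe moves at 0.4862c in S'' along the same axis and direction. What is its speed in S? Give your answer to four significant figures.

0.9552c

First combine the probe and starship (S''→S'): u₁ = (0.4862 + 0.413)/(1 + 0.4862×0.413) = 0.8992/1.2008006 = 0.74883.
Then combine with the cruiser (S'→S): u = (0.74883 + 0.725)/(1 + 0.74883×0.725) = 1.47383/1.54290175 = 0.95523.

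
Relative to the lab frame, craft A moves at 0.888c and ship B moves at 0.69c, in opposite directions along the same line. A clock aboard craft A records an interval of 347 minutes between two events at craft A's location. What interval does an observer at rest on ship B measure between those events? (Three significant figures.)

Speed of craft A in ship B's frame: u = (v_A + v_B)/(1 + v_A v_B/c²) = (0.888 + 0.69)/(1 + 0.888×0.69) = 1.578/1.61272 = 0.97847; |u| = 0.97847c.
At |u| = 0.97847c, γ = (1 − 0.957404)^(−1/2) = 4.8452.
The clock on craft A records proper time, so ship B measures Δt = γΔτ = 4.8452 × 347 = 1680 minutes.

1680 minutes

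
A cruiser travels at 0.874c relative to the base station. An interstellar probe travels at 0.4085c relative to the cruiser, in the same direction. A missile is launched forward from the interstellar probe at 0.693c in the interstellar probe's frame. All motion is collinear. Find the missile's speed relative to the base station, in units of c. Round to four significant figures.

First combine the missile and interstellar probe (S''→S'): u₁ = (0.693 + 0.4085)/(1 + 0.693×0.4085) = 1.1015/1.2830905 = 0.85847.
Then combine with the cruiser (S'→S): u = (0.85847 + 0.874)/(1 + 0.85847×0.874) = 1.73247/1.75030278 = 0.98981.

0.9898c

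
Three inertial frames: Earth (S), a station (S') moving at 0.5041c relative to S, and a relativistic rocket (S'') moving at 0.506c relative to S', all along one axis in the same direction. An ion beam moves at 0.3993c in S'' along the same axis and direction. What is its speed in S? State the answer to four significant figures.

0.9113c

Apply u = (u'+v)/(1+u'v) twice. Ion beam in the station frame: (0.3993+0.506)/(1+0.3993·0.506) = 0.9053/1.2020458 = 0.75313c.
That velocity, transformed to the rest frame of Earth: (0.75313+0.5041)/(1+0.75313·0.5041) = 1.25723/1.379652833 = 0.91127c.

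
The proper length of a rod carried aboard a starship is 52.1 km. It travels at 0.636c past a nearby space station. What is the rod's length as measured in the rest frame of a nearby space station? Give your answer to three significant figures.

40.2 km

With β = 0.636, γ = 1/√(1 − 0.636²) = 1/√0.595504 = 1.2959.
Along the direction of motion the measured length is L₀/γ = 52.1/1.2959 = 40.2 km.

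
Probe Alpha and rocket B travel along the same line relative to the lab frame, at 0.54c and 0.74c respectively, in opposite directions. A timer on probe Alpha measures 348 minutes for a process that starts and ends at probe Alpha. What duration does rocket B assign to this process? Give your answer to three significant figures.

860 minutes

The velocity of probe Alpha relative to rocket B is (0.54 + 0.74)c / (1 + 0.54×0.74) = 0.91455c; relative speed 0.91455c.
At |u| = 0.91455c, γ = (1 − 0.836402)^(−1/2) = 2.4724.
Probe Alpha's interval is proper; time dilation gives Δt_B = γΔτ = 2.4724 × 348 minutes = 860 minutes.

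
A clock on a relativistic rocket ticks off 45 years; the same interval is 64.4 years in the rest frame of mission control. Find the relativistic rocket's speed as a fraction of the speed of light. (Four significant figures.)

γ = Δt/Δτ = 64.4/45 = 1.4311.
β = √(1 − 1/γ²) = √(1 − 0.48827) = √0.51173 = 0.7154.

0.7154c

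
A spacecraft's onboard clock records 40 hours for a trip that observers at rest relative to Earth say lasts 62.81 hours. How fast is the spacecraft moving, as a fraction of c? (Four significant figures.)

γ = Δt/Δτ = 62.81/40 = 1.5703.
β = √(1 − 1/γ²) = √(1 − 0.405541) = √0.594459 = 0.7710.

0.7710c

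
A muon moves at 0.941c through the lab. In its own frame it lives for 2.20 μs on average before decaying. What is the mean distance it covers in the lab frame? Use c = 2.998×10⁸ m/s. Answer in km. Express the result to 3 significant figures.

1.83 km

γ = 1/√(1 − β²) = 1/√(1 − 0.885481) = 1/√0.114519 = 1/0.338407 = 2.955.
Lab-frame lifetime: Δt = γτ = 2.955 × 2.20 μs = 6.501 μs.
Distance: d = vΔt = 0.941 × 2.998×10⁸ m/s × 6.5010×10^-6 s = 1830 m = 1.83 km.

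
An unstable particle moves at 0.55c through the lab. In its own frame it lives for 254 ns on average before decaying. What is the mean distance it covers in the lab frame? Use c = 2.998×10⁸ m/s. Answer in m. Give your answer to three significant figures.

β² = 0.3025, so γ = 1/√0.6975 = 1.1974.
Lab-frame lifetime: Δt = γτ = 1.1974 × 254 ns = 304.14 ns.
Distance: d = vΔt = 0.55 × 2.998×10⁸ m/s × 3.0414×10^-7 s = 50.1 m.

50.1 m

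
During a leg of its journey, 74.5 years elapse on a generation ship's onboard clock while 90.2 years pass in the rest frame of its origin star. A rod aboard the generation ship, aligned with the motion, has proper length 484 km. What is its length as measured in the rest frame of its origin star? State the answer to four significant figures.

399.8 km

From Δt = γΔτ: γ = 90.2/74.5 = 1.21074.
L = L₀/γ = 484/1.21074 = 399.8 km.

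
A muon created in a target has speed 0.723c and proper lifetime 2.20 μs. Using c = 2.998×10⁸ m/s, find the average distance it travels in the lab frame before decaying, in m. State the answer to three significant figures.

690 m

γ = 1/√(1 − β²) = 1/√(1 − 0.522729) = 1/√0.477271 = 1/0.690848 = 1.4475.
Lab-frame lifetime: Δt = γτ = 1.4475 × 2.20 μs = 3.1845 μs.
Distance: d = vΔt = 0.723 × 2.998×10⁸ m/s × 3.1845×10^-6 s = 690 m.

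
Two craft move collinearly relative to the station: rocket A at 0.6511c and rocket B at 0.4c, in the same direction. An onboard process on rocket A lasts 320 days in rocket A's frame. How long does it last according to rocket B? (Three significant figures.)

The velocity of rocket A relative to rocket B is (0.6511 − 0.4)c / (1 − 0.6511×0.4) = 0.33953c; relative speed 0.33953c.
γ for this relative speed: γ = 1/√(1 − 0.115281) = 1.0632.
Rocket A's interval is proper; time dilation gives Δt_B = γΔτ = 1.0632 × 320 days = 340 days.

340 days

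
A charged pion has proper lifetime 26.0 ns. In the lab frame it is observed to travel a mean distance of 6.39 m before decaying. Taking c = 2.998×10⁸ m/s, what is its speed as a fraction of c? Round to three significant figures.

0.634c

Let x = d/(cτ) = 6.390 m / (2.998×10⁸ m/s × 2.600×10^-8 s) = 0.81978. Since d = βγcτ, x = βγ = β/√(1−β²).
Solving: β² = x²/(1+x²) = 0.672039/1.672039 = 0.401928, so β = 0.634.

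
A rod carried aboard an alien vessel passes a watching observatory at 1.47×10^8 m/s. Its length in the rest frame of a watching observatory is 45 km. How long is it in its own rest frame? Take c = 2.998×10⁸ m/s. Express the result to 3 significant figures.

51.6 km

β = v/c = (1.47×10^8 m/s)/(2.998×10⁸ m/s) = 0.490327.
γ = 1/√(1 − β²) = 1/√(1 − 0.2404206) = 1/√0.7595794 = 1/0.871539 = 1.1474.
Proper length: L₀ = γ·L = 1.1474 × 45 = 51.6 km.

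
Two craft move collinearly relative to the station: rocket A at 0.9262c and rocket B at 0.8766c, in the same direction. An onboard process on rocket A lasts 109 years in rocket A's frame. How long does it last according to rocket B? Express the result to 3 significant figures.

113 years

Speed of rocket A in rocket B's frame: u = (v_A − v_B)/(1 − v_A v_B/c²) = (0.9262 − 0.8766)/(1 − 0.9262×0.8766) = 0.0496/0.18809308 = 0.2637; |u| = 0.2637c.
At |u| = 0.2637c, γ = (1 − 0.0695377)^(−1/2) = 1.0367.
The clock on rocket A records proper time, so rocket B measures Δt = γΔτ = 1.0367 × 109 = 113 years.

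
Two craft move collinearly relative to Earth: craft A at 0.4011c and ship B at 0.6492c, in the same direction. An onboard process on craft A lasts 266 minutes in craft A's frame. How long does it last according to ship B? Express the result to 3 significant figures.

282 minutes

Speed of craft A in ship B's frame: u = (v_A − v_B)/(1 − v_A v_B/c²) = (0.4011 − 0.6492)/(1 − 0.4011×0.6492) = −0.2481/0.73960588 = −0.33545; |u| = 0.33545c.
γ for this relative speed: γ = 1/√(1 − 0.112527) = 1.0615.
The clock on craft A records proper time, so ship B measures Δt = γΔτ = 1.0615 × 266 = 282 minutes.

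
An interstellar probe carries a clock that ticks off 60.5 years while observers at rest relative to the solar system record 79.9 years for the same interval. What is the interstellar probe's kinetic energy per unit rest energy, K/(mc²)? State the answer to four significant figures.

The time-dilation ratio gives γ = 79.9/60.5 = 1.32066.
Since K = (γ−1)mc², K/(mc²) = 1.32066 − 1 = 0.3207.

0.3207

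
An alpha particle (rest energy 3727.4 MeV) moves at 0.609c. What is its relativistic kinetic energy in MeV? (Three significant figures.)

972 MeV

Lorentz factor: γ = (1 − 0.370881)^(−1/2) = 1.26076.
Kinetic energy: K = (γ − 1)mc² = (1.26076 − 1) × 3727.4 MeV = 0.26076 × 3727.4 = 972 MeV.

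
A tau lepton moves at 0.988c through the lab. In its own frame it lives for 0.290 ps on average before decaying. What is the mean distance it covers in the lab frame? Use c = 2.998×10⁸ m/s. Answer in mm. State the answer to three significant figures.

0.556 mm

γ = 1/√(1 − β²) = 1/√(1 − 0.976144) = 1/√0.023856 = 1/0.154454 = 6.4744.
Lab-frame lifetime: Δt = γτ = 6.4744 × 0.290 ps = 1.8776 ps.
Distance: d = vΔt = 0.988 × 2.998×10⁸ m/s × 1.8776×10^-12 s = 5.56×10^-4 m = 0.556 mm.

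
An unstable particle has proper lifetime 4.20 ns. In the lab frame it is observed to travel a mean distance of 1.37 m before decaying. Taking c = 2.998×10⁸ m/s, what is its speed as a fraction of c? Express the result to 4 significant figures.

d = βγcτ ⇒ βγ = d/(cτ) = 1.370 m / (1.25916 m) = 1.088.
β = (βγ)/√(1+(βγ)²) = 1.088/√2.18374 = 0.7363.

0.7363c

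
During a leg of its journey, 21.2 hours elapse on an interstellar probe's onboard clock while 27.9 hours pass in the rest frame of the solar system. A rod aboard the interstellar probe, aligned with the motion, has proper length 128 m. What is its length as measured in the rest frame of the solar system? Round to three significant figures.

γ = Δt/Δτ = 27.9/21.2 = 1.31604.
The rod contracts by the same γ: 128 m / 1.31604 = 97.3 m.

97.3 m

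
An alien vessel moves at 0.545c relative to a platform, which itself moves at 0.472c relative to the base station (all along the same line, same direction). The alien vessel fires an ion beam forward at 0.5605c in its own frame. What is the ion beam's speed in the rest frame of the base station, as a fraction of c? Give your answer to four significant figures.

Apply u = (u'+v)/(1+u'v) twice. Ion beam in the platform frame: (0.5605+0.545)/(1+0.5605·0.545) = 1.1055/1.3054725 = 0.84682c.
That velocity, transformed to the rest frame of the base station: (0.84682+0.472)/(1+0.84682·0.472) = 1.31882/1.39969904 = 0.94222c.

0.9422c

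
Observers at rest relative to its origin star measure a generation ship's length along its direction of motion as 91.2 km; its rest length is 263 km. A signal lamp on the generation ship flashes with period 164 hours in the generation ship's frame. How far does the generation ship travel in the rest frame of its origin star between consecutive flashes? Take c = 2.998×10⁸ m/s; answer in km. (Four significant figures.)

4.788×10^11 km

γ = L₀/L = 263/91.2 = 2.88377.
β = √(1 − 1/γ²) = 0.93795. Lab-frame period = γτ = 2.88377×164 hours = 472.94 hours. Distance = βc × γτ = 0.93795 × 2.998×10⁸ m/s × 1702584 s = 4.7876×10^14 m = 4.788×10^11 km.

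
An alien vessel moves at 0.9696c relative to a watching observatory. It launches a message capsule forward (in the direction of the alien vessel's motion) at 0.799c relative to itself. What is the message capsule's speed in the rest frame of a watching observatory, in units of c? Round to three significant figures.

In units of c, u = (u' + v)/(1 + u'v) with u' = 0.799 and v = 0.9696.
Numerator: 0.799 + 0.9696 = 1.7686. Denominator: 1 + (0.799)(0.9696) = 1.7747104.
u = 1.7686/1.7747104 = 0.99656, so the speed is 0.997c.

0.997c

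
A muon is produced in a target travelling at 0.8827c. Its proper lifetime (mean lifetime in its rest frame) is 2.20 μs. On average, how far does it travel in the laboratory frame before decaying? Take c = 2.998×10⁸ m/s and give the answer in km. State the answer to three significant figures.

1.24 km

β² = 0.77915929, so γ = 1/√0.22084071 = 2.1279.
Lab-frame lifetime: Δt = γτ = 2.1279 × 2.20 μs = 4.6814 μs.
Distance: d = vΔt = 0.8827 × 2.998×10⁸ m/s × 4.6814×10^-6 s = 1240 m = 1.24 km.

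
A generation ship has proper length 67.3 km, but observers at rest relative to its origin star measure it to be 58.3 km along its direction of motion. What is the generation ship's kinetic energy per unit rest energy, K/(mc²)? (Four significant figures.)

0.1544

Length contraction gives γ = L₀/L = 67.3/58.3 = 1.15437.
K/(mc²) = γ − 1 = 1.15437 − 1 = 0.1544.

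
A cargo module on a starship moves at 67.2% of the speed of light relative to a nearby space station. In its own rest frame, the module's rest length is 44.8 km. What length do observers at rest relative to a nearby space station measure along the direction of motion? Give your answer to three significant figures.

β² = 0.451584, so γ = 1/√0.548416 = 1.3503.
Length contraction: L = L₀/γ = 44.8/1.3503 = 33.2 km.

33.2 km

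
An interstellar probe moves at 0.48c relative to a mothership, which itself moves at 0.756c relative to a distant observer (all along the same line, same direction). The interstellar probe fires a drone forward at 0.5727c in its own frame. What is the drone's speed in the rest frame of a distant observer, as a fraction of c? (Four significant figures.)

First combine the drone and interstellar probe (S''→S'): u₁ = (0.5727 + 0.48)/(1 + 0.5727×0.48) = 1.0527/1.274896 = 0.82571.
Then combine with the mothership (S'→S): u = (0.82571 + 0.756)/(1 + 0.82571×0.756) = 1.58171/1.62423676 = 0.97382.

0.9738c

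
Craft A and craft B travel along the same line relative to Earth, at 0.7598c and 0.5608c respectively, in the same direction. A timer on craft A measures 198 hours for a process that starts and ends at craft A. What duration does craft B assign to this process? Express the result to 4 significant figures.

Speed of craft A in craft B's frame: u = (v_A − v_B)/(1 − v_A v_B/c²) = (0.7598 − 0.5608)/(1 − 0.7598×0.5608) = 0.199/0.57390416 = 0.34675; |u| = 0.34675c.
At |u| = 0.34675c, γ = (1 − 0.120236)^(−1/2) = 1.0661.
The clock on craft A records proper time, so craft B measures Δt = γΔτ = 1.0661 × 198 = 211.1 hours.

211.1 hours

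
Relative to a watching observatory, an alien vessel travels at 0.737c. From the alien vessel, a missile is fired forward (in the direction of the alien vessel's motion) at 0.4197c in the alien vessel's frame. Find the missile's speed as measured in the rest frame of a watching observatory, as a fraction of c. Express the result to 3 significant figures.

0.883c

In units of c, u = (u' + v)/(1 + u'v) with u' = 0.4197 and v = 0.737.
Numerator: 0.4197 + 0.737 = 1.1567. Denominator: 1 + (0.4197)(0.737) = 1.3093189.
u = 1.1567/1.3093189 = 0.88344, so the speed is 0.883c.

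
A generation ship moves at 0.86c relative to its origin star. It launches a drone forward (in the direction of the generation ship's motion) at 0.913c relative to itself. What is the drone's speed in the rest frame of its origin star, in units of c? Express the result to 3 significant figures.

Relativistic velocity addition: u = (u' + v)/(1 + u'v/c²), with u' = 0.913c and v = 0.86c.
Numerator: 0.913 + 0.86 = 1.773. Denominator: 1 + (0.913)(0.86) = 1.78518.
u = 1.773/1.78518 = 0.99318, so the speed is 0.993c.

0.993c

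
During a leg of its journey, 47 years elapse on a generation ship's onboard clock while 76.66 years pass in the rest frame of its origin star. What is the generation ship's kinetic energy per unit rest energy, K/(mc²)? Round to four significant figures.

0.6311

From Δt = γΔτ: γ = 76.66/47 = 1.63106.
K/(mc²) = γ − 1 = 1.63106 − 1 = 0.6311.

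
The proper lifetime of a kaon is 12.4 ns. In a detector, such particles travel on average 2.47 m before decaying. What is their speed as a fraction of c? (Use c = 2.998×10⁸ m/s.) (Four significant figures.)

0.5534c

Lab distance = (lab lifetime)·v = γτ·βc, so βγ = d/(cτ) = 2.470/(2.998×10⁸ × 1.240×10^-8) = 0.66442.
With βγ = 0.66442: γ² = 1 + (βγ)² = 1.441454, and β = (βγ)/γ = 0.66442/1.20061 = 0.5534.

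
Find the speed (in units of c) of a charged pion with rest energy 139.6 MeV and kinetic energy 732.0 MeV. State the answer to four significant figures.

K = (γ−1)mc², so γ = 1 + 732.0/139.6 = 6.2436.
Then v/c = √(1 − γ⁻²) = √(1 − 0.0256525) = √0.9743475 = 0.9871.

0.9871c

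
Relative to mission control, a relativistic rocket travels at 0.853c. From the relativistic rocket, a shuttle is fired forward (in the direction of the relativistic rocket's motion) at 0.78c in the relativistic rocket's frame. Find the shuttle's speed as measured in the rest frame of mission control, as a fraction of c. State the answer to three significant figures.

In units of c, u = (u' + v)/(1 + u'v) with u' = 0.78 and v = 0.853.
Numerator: 0.78 + 0.853 = 1.633. Denominator: 1 + (0.78)(0.853) = 1.66534.
u = 1.633/1.66534 = 0.98058, so the speed is 0.981c.

0.981c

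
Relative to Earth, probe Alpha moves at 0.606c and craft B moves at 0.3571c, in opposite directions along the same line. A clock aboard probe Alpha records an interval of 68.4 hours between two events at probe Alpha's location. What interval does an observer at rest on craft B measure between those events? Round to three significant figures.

112 hours

Speed of probe Alpha in craft B's frame: u = (v_A + v_B)/(1 + v_A v_B/c²) = (0.606 + 0.3571)/(1 + 0.606×0.3571) = 0.9631/1.2164026 = 0.79176; |u| = 0.79176c.
γ for this relative speed: γ = 1/√(1 − 0.626884) = 1.6371.
The clock on probe Alpha records proper time, so craft B measures Δt = γΔτ = 1.6371 × 68.4 = 112 hours.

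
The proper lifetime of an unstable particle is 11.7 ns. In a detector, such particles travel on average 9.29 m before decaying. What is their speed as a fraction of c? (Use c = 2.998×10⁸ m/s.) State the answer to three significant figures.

Let x = d/(cτ) = 9.290 m / (2.998×10⁸ m/s × 1.170×10^-8 s) = 2.6485. Since d = βγcτ, x = βγ = β/√(1−β²).
Solving: β² = x²/(1+x²) = 7.01455/8.01455 = 0.875227, so β = 0.936.

0.936c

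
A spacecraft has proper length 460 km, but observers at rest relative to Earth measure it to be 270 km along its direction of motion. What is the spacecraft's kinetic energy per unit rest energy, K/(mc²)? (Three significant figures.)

From L = L₀/γ: γ = 460/270 = 1.7037.
Since K = (γ−1)mc², K/(mc²) = 1.7037 − 1 = 0.704.

0.704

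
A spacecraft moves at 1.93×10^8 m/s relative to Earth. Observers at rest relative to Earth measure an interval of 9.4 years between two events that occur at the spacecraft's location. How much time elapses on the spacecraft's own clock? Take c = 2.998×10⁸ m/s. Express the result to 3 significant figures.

β = v/c = (1.93×10^8 m/s)/(2.998×10⁸ m/s) = 0.643763.
Lorentz factor: γ = (1 − 0.4144308)^(−1/2) = 1.3068.
The spacecraft's clock runs slow as seen from Earth, so Δτ = Δt/γ = 9.4/1.3068 = 7.19 years.

7.19 years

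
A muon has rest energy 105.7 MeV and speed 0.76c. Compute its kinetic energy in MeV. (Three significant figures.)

β² = 0.5776, so γ = 1/√0.4224 = 1.53864.
Kinetic energy: K = (γ − 1)mc² = (1.53864 − 1) × 105.7 MeV = 0.53864 × 105.7 = 56.9 MeV.

56.9 MeV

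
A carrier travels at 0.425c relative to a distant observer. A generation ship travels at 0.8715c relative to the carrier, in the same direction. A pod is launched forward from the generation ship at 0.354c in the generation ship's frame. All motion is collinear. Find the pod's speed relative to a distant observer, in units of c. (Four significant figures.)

0.9739c

First combine the pod and generation ship (S''→S'): u₁ = (0.354 + 0.8715)/(1 + 0.354×0.8715) = 1.2255/1.308511 = 0.93656.
Then combine with the carrier (S'→S): u = (0.93656 + 0.425)/(1 + 0.93656×0.425) = 1.36156/1.398038 = 0.97391.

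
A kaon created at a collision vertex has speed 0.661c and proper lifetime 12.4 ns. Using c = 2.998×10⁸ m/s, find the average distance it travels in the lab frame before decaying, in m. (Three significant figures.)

γ = 1/√(1 − β²) = 1/√(1 − 0.436921) = 1/√0.563079 = 1/0.750386 = 1.3326.
Lab-frame lifetime: Δt = γτ = 1.3326 × 12.4 ns = 16.524 ns.
Distance: d = vΔt = 0.661 × 2.998×10⁸ m/s × 1.6524×10^-8 s = 3.27 m.

3.27 m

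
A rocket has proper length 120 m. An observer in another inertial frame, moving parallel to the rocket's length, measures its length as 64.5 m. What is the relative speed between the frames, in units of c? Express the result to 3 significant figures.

Length contraction gives γ = L₀/L = 120/64.5 = 1.8605.
β = √(1 − 1/γ²) = √0.711105 = 0.843.

0.843c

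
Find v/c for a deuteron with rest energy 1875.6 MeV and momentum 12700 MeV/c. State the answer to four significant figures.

0.9893

pc/(mc²) = 12700/1875.6 = 6.7712 = βγ = β/√(1−β²).
So β² = x²/(1 + x²) with x = 6.7712: x² = 45.8491, β² = 45.8491/46.8491 = 0.978655, β = 0.9893.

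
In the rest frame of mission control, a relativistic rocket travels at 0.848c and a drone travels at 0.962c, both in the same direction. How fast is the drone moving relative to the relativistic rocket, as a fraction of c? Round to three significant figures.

0.619c

Transform to the relativistic rocket's frame: u' = (u − v)/(1 − uv/c²).
u' = (0.962 − 0.848)/(1 − 0.962×0.848) = 0.114/0.184224 = 0.61881.
Speed in the relativistic rocket's frame: 0.619c (in the same direction).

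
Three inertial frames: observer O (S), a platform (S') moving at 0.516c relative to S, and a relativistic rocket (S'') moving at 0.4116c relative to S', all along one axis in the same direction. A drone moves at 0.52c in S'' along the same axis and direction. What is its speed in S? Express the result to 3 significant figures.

0.919c

Compose velocities in two stages. Stage 1 (into S'): u₁ = (0.52+0.4116)/(1+0.52×0.4116) = 0.76736.
Stage 2 (into S): u = (0.76736+0.516)/(1+0.76736×0.516) = 0.91934, so the speed is 0.919c.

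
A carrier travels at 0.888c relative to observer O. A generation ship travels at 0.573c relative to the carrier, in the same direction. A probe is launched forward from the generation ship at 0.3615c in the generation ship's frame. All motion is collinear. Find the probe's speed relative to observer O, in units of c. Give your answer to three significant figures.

Apply u = (u'+v)/(1+u'v) twice. Probe in the carrier frame: (0.3615+0.573)/(1+0.3615·0.573) = 0.9345/1.2071395 = 0.77414c.
That velocity, transformed to the rest frame of observer O: (0.77414+0.888)/(1+0.77414·0.888) = 1.66214/1.68743632 = 0.98501c.

0.985c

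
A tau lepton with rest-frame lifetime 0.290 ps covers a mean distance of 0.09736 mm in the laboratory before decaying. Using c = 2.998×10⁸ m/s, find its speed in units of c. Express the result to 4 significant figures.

Lab distance = (lab lifetime)·v = γτ·βc, so βγ = d/(cτ) = 9.736×10^-5/(2.998×10⁸ × 2.900×10^-13) = 1.1198.
With βγ = 1.1198: γ² = 1 + (βγ)² = 2.25395, and β = (βγ)/γ = 1.1198/1.50132 = 0.7459.

0.7459c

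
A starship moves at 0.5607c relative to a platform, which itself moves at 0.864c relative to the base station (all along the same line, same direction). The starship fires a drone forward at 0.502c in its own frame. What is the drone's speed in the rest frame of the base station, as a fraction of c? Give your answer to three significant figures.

Compose velocities in two stages. Stage 1 (into S'): u₁ = (0.502+0.5607)/(1+0.502×0.5607) = 0.82928.
Stage 2 (into S): u = (0.82928+0.864)/(1+0.82928×0.864) = 0.98647, so the speed is 0.986c.

0.986c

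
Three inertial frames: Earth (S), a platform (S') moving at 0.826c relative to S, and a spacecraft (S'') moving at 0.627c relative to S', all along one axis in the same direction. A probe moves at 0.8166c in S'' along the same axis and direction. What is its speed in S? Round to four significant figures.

0.9956c

Apply u = (u'+v)/(1+u'v) twice. Probe in the platform frame: (0.8166+0.627)/(1+0.8166·0.627) = 1.4436/1.5120082 = 0.95476c.
That velocity, transformed to the rest frame of Earth: (0.95476+0.826)/(1+0.95476·0.826) = 1.78076/1.78863176 = 0.9956c.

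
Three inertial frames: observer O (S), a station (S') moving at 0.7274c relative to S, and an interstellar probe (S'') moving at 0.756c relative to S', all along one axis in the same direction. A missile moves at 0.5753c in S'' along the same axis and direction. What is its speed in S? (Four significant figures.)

0.9882c

First combine the missile and interstellar probe (S''→S'): u₁ = (0.5753 + 0.756)/(1 + 0.5753×0.756) = 1.3313/1.4349268 = 0.92778.
Then combine with the station (S'→S): u = (0.92778 + 0.7274)/(1 + 0.92778×0.7274) = 1.65518/1.674867172 = 0.98825.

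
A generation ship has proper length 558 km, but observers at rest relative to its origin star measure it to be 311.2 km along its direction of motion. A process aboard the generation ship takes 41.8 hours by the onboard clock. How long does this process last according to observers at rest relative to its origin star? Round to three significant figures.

γ = L₀/L = 558/311.2 = 1.79306.
Δt = γΔτ = 1.79306 × 41.8 = 74.9 hours.

74.9 hours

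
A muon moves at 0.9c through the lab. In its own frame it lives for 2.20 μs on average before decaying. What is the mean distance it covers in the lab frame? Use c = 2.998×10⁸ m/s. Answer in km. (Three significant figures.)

1.36 km

γ = 1/√(1 − β²) = 1/√(1 − 0.81) = 1/√0.19 = 1/0.43589 = 2.2942.
Lab-frame lifetime: Δt = γτ = 2.2942 × 2.20 μs = 5.0472 μs.
Distance: d = vΔt = 0.9 × 2.998×10⁸ m/s × 5.0472×10^-6 s = 1360 m = 1.36 km.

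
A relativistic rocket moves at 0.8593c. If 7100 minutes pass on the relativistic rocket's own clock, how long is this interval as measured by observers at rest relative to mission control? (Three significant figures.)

γ = 1/√(1 − β²) = 1/√(1 − 0.73839649) = 1/√0.26160351 = 1/0.511472 = 1.9551.
The onboard clock measures proper time, so the interval in the rest frame of mission control is dilated: Δt = γ·Δτ = 1.9551 × 7100 minutes = 13900 minutes.

13900 minutes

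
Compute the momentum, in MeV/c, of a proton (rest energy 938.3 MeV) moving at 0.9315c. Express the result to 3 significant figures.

2400 MeV/c

γ = 1/√(1 − β²) = 1/√(1 − 0.86769225) = 1/√0.13230775 = 1/0.363741 = 2.7492.
Momentum: p = γβ·mc = 2.7492 × 0.9315 × 938.3 MeV/c = 2400 MeV/c.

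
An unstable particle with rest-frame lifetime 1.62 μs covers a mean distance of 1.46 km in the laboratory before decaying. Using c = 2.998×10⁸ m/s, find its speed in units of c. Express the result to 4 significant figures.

d = βγcτ ⇒ βγ = d/(cτ) = 1460 m / (485.676 m) = 3.0061.
β = (βγ)/√(1+(βγ)²) = 3.0061/√10.03664 = 0.9489.

0.9489c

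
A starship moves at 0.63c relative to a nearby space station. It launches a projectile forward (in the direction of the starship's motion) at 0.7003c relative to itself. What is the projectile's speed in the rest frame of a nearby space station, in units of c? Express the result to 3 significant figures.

0.923c

In units of c, u = (u' + v)/(1 + u'v) with u' = 0.7003 and v = 0.63.
Numerator: 0.7003 + 0.63 = 1.3303. Denominator: 1 + (0.7003)(0.63) = 1.441189.
u = 1.3303/1.441189 = 0.92306, so the speed is 0.923c.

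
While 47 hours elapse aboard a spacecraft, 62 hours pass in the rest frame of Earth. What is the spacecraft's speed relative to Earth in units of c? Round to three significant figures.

γ = Δt/Δτ = 62/47 = 1.3191.
β = √(1 − 1/γ²) = √(1 − 0.574704) = √0.425296 = 0.652.

0.652c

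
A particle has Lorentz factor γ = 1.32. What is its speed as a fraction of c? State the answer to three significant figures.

0.653c

β = √(1 − 1/γ²) = √(1 − 1/1.7424) = √0.426079 = 0.653.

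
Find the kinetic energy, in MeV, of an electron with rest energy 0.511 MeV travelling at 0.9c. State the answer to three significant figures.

γ = 1/√(1 − β²) = 1/√(1 − 0.81) = 1/√0.19 = 1/0.43589 = 2.2942.
Kinetic energy: K = (γ − 1)mc² = (2.2942 − 1) × 0.511 MeV = 1.2942 × 0.511 = 0.661 MeV.

0.661 MeV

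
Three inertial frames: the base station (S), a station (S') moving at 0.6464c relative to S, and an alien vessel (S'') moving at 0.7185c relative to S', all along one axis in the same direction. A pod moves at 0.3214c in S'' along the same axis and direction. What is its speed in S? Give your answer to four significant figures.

0.9645c

Apply u = (u'+v)/(1+u'v) twice. Pod in the station frame: (0.3214+0.7185)/(1+0.3214·0.7185) = 1.0399/1.2309259 = 0.84481c.
That velocity, transformed to the rest frame of the base station: (0.84481+0.6464)/(1+0.84481·0.6464) = 1.49121/1.546085184 = 0.96451c.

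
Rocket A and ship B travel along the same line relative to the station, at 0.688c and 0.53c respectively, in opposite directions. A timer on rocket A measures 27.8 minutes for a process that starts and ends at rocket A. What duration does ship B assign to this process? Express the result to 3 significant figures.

The velocity of rocket A relative to ship B is (0.688 + 0.53)c / (1 + 0.688×0.53) = 0.89254c; relative speed 0.89254c.
γ for this relative speed: γ = 1/√(1 − 0.796628) = 2.2175.
Rocket A's interval is proper; time dilation gives Δt_B = γΔτ = 2.2175 × 27.8 minutes = 61.6 minutes.

61.6 minutes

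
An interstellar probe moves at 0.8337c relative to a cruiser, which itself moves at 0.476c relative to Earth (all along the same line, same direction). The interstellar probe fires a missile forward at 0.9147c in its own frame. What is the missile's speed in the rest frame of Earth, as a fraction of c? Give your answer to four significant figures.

First combine the missile and interstellar probe (S''→S'): u₁ = (0.9147 + 0.8337)/(1 + 0.9147×0.8337) = 1.7484/1.76258539 = 0.99195.
Then combine with the cruiser (S'→S): u = (0.99195 + 0.476)/(1 + 0.99195×0.476) = 1.46795/1.4721682 = 0.99713.

0.9971c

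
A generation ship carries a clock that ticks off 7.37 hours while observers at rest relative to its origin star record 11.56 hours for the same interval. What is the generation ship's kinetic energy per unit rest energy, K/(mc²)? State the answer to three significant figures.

0.569

The time-dilation ratio gives γ = 11.56/7.37 = 1.56852.
K/(mc²) = γ − 1 = 1.56852 − 1 = 0.569.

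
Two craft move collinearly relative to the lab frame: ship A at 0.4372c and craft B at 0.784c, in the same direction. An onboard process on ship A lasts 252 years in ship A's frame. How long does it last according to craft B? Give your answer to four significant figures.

Speed of ship A in craft B's frame: u = (v_A − v_B)/(1 − v_A v_B/c²) = (0.4372 − 0.784)/(1 − 0.4372×0.784) = −0.3468/0.6572352 = −0.52766; |u| = 0.52766c.
γ for this relative speed: γ = 1/√(1 − 0.278425) = 1.1772.
Ship A's interval is proper; time dilation gives Δt_B = γΔτ = 1.1772 × 252 years = 296.7 years.

296.7 years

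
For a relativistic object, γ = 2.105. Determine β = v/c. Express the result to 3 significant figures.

0.880

β = √(1 − 1/γ²) = √(1 − 1/4.431025) = √0.774319 = 0.880.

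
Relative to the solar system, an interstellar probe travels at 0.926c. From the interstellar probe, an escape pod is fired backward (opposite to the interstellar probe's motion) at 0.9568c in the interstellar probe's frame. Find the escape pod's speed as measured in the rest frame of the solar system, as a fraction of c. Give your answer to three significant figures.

In units of c, u = (u' + v)/(1 + u'v) with u' = −0.9568 and v = 0.926.
Numerator: −0.9568 + 0.926 = −0.0308. Denominator: 1 + (−0.9568)(0.926) = 0.1140032.
u = −0.0308/0.1140032 = −0.27017, so the speed is 0.270c.

0.270c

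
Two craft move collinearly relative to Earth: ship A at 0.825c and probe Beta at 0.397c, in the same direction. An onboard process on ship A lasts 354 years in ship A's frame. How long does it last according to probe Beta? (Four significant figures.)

459.0 years

Speed of ship A in probe Beta's frame: u = (v_A − v_B)/(1 − v_A v_B/c²) = (0.825 − 0.397)/(1 − 0.825×0.397) = 0.428/0.672475 = 0.63645; |u| = 0.63645c.
At |u| = 0.63645c, γ = (1 − 0.405069)^(−1/2) = 1.2965.
The clock on ship A records proper time, so probe Beta measures Δt = γΔτ = 1.2965 × 354 = 459.0 years.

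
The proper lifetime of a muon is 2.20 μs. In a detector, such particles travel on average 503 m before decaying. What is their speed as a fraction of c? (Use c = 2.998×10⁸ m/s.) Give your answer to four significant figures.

0.6064c

d = βγcτ ⇒ βγ = d/(cτ) = 503.0 m / (659.56 m) = 0.76263.
β = (βγ)/√(1+(βγ)²) = 0.76263/√1.581605 = 0.6064.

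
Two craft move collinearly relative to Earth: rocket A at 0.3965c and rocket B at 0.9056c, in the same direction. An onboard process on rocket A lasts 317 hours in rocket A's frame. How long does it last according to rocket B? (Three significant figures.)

522 hours

The velocity of rocket A relative to rocket B is (0.3965 − 0.9056)c / (1 − 0.3965×0.9056) = −0.79432c; relative speed 0.79432c.
At |u| = 0.79432c, γ = (1 − 0.630944)^(−1/2) = 1.6461.
Rocket A's interval is proper; time dilation gives Δt_B = γΔτ = 1.6461 × 317 hours = 522 hours.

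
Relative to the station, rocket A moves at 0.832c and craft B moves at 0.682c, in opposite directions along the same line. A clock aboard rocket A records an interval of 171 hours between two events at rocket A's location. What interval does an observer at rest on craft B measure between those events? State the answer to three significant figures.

661 hours

Transform rocket A's velocity into craft B's frame: (0.832 + 0.682)/(1 + 0.832·0.682) = 1.514/1.567424, so the relative speed is 0.96592c.
γ for this relative speed: γ = 1/√(1 − 0.933001) = 3.8634.
The clock on rocket A records proper time, so craft B measures Δt = γΔτ = 3.8634 × 171 = 661 hours.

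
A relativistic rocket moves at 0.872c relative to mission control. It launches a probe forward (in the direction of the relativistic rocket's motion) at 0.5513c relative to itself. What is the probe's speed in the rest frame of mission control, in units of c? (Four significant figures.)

0.9612c

In units of c, u = (u' + v)/(1 + u'v) with u' = 0.5513 and v = 0.872.
Numerator: 0.5513 + 0.872 = 1.4233. Denominator: 1 + (0.5513)(0.872) = 1.4807336.
u = 1.4233/1.4807336 = 0.96121, so the speed is 0.9612c.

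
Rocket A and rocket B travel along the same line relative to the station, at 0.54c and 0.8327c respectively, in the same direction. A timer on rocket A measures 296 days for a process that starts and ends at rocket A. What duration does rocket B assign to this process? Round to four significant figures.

The velocity of rocket A relative to rocket B is (0.54 − 0.8327)c / (1 − 0.54×0.8327) = −0.53185c; relative speed 0.53185c.
At |u| = 0.53185c, γ = (1 − 0.282864)^(−1/2) = 1.1809.
The clock on rocket A records proper time, so rocket B measures Δt = γΔτ = 1.1809 × 296 = 349.5 days.

349.5 days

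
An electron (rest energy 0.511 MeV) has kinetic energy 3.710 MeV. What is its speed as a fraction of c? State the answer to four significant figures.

K = (γ−1)mc², so γ = 1 + 3.710/0.511 = 8.2603.
Then v/c = √(1 − γ⁻²) = √(1 − 0.0146558) = √0.9853442 = 0.9926.

0.9926c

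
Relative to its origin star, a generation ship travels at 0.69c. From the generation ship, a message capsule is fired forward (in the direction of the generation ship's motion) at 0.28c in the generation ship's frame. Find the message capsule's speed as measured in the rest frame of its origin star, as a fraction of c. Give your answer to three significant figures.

In units of c, u = (u' + v)/(1 + u'v) with u' = 0.28 and v = 0.69.
Numerator: 0.28 + 0.69 = 0.97. Denominator: 1 + (0.28)(0.69) = 1.1932.
u = 0.97/1.1932 = 0.81294, so the speed is 0.813c.

0.813c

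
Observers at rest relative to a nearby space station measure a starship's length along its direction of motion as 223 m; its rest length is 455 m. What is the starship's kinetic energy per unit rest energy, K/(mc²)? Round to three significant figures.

1.04

From L = L₀/γ: γ = 455/223 = 2.04036.
K/(mc²) = γ − 1 = 2.04036 − 1 = 1.04.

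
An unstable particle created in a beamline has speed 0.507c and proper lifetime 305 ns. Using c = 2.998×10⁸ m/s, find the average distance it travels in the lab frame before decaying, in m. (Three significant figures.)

β² = 0.257049, so γ = 1/√0.742951 = 1.1602.
Lab-frame lifetime: Δt = γτ = 1.1602 × 305 ns = 353.86 ns.
Distance: d = vΔt = 0.507 × 2.998×10⁸ m/s × 3.5386×10^-7 s = 53.8 m.

53.8 m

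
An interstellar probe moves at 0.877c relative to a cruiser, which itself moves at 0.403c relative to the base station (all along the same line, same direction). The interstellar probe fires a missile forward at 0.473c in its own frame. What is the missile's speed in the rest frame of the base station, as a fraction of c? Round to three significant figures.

Compose velocities in two stages. Stage 1 (into S'): u₁ = (0.473+0.877)/(1+0.473×0.877) = 0.95418.
Stage 2 (into S): u = (0.95418+0.403)/(1+0.95418×0.403) = 0.98024, so the speed is 0.980c.

0.980c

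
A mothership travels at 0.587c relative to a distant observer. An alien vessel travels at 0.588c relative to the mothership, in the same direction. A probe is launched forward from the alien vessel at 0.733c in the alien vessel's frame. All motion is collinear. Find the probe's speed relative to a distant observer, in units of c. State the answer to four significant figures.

0.9794c

First combine the probe and alien vessel (S''→S'): u₁ = (0.733 + 0.588)/(1 + 0.733×0.588) = 1.321/1.431004 = 0.92313.
Then combine with the mothership (S'→S): u = (0.92313 + 0.587)/(1 + 0.92313×0.587) = 1.51013/1.54187731 = 0.97941.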